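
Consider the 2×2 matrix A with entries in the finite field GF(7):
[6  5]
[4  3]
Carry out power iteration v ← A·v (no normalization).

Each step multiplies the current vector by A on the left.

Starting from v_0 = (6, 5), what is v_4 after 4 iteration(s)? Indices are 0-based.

v_4 = (5, 5)

v_0 = (6, 5).
v_1 = A·v_0 = (5, 4).
v_2 = A·v_1 = (1, 4).
v_3 = A·v_2 = (5, 2).
v_4 = A·v_3 = (5, 5).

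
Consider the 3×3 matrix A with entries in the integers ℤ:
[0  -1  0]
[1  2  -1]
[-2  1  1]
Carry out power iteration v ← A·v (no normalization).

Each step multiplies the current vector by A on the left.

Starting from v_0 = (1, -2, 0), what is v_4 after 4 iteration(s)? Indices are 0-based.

v_4 = (-14, 45, -3)

v_0 = (1, -2, 0).
v_1 = A·v_0 = (2, -3, -4).
v_2 = A·v_1 = (3, 0, -11).
v_3 = A·v_2 = (0, 14, -17).
v_4 = A·v_3 = (-14, 45, -3).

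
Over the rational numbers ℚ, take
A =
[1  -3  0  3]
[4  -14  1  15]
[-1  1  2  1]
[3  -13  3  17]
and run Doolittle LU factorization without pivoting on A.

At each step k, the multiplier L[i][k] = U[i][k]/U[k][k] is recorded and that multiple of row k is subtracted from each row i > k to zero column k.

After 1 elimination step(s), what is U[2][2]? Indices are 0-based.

[col 0] pivot 1
  R1 -= 4*R0 → (0, -2, 1, 3)  (L[1][0] := 4)
  R2 -= -1*R0 → (0, -2, 2, 4)  (L[2][0] := -1)
  R3 -= 3*R0 → (0, -4, 3, 8)  (L[3][0] := 3)

U[2][2] = 2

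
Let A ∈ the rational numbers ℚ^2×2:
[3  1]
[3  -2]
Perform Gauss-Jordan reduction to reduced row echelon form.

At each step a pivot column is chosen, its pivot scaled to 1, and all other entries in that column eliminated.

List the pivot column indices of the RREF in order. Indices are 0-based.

pivot columns: 0, 1

[1] R0 /= 3  ⇒  (1, 1/3)
     R1 -= 3·R0  ⇒  (0, -3)
[2] R1 /= -3  ⇒  (0, 1)
     R0 -= 1/3·R1  ⇒  (1, 0)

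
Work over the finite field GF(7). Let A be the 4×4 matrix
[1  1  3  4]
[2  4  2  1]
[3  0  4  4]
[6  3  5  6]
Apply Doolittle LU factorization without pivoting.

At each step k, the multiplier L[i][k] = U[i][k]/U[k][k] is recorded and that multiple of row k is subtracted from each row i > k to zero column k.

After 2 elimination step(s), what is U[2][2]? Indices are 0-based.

U[2][2] = 3

[col 0] pivot 1
  R1 -= 2*R0 → (0, 2, 3, 0)  (L[1][0] := 2)
  R2 -= 3*R0 → (0, 4, 2, 6)  (L[2][0] := 3)
  R3 -= 6*R0 → (0, 4, 1, 3)  (L[3][0] := 6)
[col 1] pivot 2
  R2 -= 2*R1 → (0, 0, 3, 6)  (L[2][1] := 2)
  R3 -= 2*R1 → (0, 0, 2, 3)  (L[3][1] := 2)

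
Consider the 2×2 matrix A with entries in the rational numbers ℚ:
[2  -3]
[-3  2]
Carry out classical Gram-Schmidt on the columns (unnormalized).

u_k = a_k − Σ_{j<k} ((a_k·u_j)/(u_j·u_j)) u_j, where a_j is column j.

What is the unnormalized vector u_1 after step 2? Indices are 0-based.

u_1 = (-15/13, -10/13)

Step 1: u_0 = a_0 = (2, -3).
Step 2: u_1 = a_1 − (-12/13)·u_0 = (-15/13, -10/13).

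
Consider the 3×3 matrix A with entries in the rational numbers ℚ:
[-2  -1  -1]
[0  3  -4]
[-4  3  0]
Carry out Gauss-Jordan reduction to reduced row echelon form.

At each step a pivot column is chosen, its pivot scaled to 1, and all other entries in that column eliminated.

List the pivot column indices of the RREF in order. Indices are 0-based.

pivot(0,0)=-2: scale R0 → (1, 1/2, 1/2)
  clear (2,0): R2 −= (-4)R0 → (0, 5, 2)
pivot(1,1)=3: scale R1 → (0, 1, -4/3)
  clear (0,1): R0 −= (1/2)R1 → (1, 0, 7/6)
  clear (2,1): R2 −= (5)R1 → (0, 0, 26/3)
pivot(2,2)=26/3: scale R2 → (0, 0, 1)
  clear (0,2): R0 −= (7/6)R2 → (1, 0, 0)
  clear (1,2): R1 −= (-4/3)R2 → (0, 1, 0)

pivot columns: 0, 1, 2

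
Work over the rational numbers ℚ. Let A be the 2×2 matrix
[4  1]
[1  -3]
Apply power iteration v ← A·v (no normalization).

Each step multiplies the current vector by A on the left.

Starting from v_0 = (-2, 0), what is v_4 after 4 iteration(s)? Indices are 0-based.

v_4 = (-580, -54)

v_0 = (-2, 0).
v_1 = A·v_0 = (-8, -2).
v_2 = A·v_1 = (-34, -2).
v_3 = A·v_2 = (-138, -28).
v_4 = A·v_3 = (-580, -54).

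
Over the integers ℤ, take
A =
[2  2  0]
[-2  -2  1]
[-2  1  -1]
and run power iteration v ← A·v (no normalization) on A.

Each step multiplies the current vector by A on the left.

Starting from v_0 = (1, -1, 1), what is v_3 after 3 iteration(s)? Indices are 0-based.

v_3 = (-8, 13, -15)

v_0 = (1, -1, 1).
v_1 = A·v_0 = (0, 1, -4).
v_2 = A·v_1 = (2, -6, 5).
v_3 = A·v_2 = (-8, 13, -15).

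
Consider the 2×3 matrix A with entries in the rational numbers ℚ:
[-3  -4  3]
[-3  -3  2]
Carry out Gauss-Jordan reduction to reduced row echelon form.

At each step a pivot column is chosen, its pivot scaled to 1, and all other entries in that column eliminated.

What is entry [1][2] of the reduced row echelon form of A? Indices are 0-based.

[1] R0 /= -3  ⇒  (1, 4/3, -1)
     R1 -= -3·R0  ⇒  (0, 1, -1)
[2] R1 /= 1  ⇒  (0, 1, -1)
     R0 -= 4/3·R1  ⇒  (1, 0, 1/3)

M[1][2] = -1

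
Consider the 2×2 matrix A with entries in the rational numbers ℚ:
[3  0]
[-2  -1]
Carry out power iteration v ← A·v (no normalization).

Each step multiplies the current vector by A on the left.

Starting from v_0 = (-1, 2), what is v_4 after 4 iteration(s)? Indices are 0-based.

v_0 = (-1, 2).
v_1 = A·v_0 = (-3, 0).
v_2 = A·v_1 = (-9, 6).
v_3 = A·v_2 = (-27, 12).
v_4 = A·v_3 = (-81, 42).

v_4 = (-81, 42)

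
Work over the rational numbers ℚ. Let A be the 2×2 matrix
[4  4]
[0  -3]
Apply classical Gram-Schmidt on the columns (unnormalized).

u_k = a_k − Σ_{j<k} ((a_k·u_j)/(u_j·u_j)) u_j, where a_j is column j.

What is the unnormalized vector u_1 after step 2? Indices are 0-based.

Step 1: u_0 = a_0 = (4, 0).
Step 2: u_1 = a_1 − (1)·u_0 = (0, -3).

u_1 = (0, -3)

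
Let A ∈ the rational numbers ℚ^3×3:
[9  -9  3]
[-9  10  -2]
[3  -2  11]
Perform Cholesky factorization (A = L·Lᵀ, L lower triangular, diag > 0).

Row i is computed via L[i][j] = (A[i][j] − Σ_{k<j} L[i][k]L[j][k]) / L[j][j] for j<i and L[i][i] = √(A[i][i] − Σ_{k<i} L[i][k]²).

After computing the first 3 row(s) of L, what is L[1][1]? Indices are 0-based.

L[1][1] = 1

Step 1: L[0][0] = √(9) = 3.
  L[1][0] = (-9) / L[0][0] = -3.
Step 2: L[1][1] = √(1) = 1.
  L[2][0] = (3) / L[0][0] = 1.
  L[2][1] = (1) / L[1][1] = 1.
Step 3: L[2][2] = √(9) = 3.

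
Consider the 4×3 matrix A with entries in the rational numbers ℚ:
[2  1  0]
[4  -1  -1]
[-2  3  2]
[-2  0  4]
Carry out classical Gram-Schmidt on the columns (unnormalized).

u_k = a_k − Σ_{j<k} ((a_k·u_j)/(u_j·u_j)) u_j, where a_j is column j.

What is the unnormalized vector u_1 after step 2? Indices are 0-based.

u_1 = (11/7, 1/7, 17/7, -4/7)

Step 1: u_0 = a_0 = (2, 4, -2, -2).
Step 2: u_1 = a_1 − (-2/7)·u_0 = (11/7, 1/7, 17/7, -4/7).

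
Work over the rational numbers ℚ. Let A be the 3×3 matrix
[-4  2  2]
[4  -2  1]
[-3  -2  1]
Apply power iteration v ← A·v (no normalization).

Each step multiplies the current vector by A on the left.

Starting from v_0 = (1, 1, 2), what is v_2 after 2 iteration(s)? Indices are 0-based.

v_0 = (1, 1, 2).
v_1 = A·v_0 = (2, 4, -3).
v_2 = A·v_1 = (-6, -3, -17).

v_2 = (-6, -3, -17)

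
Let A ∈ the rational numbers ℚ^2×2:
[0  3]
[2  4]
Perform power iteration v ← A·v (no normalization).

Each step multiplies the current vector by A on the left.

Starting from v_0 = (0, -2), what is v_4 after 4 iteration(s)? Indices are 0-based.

v_0 = (0, -2).
v_1 = A·v_0 = (-6, -8).
v_2 = A·v_1 = (-24, -44).
v_3 = A·v_2 = (-132, -224).
v_4 = A·v_3 = (-672, -1160).

v_4 = (-672, -1160)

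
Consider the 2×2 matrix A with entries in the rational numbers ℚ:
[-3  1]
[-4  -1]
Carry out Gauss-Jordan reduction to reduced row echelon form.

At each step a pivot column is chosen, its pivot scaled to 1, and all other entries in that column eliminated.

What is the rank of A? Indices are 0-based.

step 1: normalize row 0 (÷-3) = (1, -1/3)
  row 1: subtract -4×row0 = (0, -7/3)
step 2: normalize row 1 (÷-7/3) = (0, 1)
  row 0: subtract -1/3×row1 = (1, 0)

rank = 2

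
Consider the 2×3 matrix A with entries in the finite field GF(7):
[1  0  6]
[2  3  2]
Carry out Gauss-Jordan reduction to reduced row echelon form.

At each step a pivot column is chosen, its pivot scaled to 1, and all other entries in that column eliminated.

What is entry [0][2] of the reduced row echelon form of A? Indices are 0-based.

step 1: normalize row 0 (÷1) = (1, 0, 6)
  row 1: subtract 2×row0 = (0, 3, 4)
step 2: normalize row 1 (÷3) = (0, 1, 6)

M[0][2] = 6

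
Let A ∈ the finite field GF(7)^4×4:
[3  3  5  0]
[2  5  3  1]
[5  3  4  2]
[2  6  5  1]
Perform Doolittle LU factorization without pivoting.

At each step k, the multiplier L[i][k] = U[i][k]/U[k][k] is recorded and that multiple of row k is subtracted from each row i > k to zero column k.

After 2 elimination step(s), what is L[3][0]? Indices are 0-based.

L[3][0] = 3

Step 1: pivot at (0,0) is 3.
  row1 ← row1 − (3)·row0  ⇒  L[1][0]=3, U row1=(0, 3, 2, 1)
  row2 ← row2 − (4)·row0  ⇒  L[2][0]=4, U row2=(0, 5, 5, 2)
  row3 ← row3 − (3)·row0  ⇒  L[3][0]=3, U row3=(0, 4, 4, 1)
Step 2: pivot at (1,1) is 3.
  row2 ← row2 − (4)·row1  ⇒  L[2][1]=4, U row2=(0, 0, 4, 5)
  row3 ← row3 − (6)·row1  ⇒  L[3][1]=6, U row3=(0, 0, 6, 2)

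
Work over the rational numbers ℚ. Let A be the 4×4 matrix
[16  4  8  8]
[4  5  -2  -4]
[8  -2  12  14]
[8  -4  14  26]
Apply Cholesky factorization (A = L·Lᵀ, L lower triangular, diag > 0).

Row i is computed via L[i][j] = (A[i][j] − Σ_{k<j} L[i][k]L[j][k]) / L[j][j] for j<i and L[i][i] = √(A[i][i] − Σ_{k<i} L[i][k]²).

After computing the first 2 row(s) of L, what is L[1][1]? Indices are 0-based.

L[1][1] = 2

Step 1: L[0][0] = √(16) = 4.
  L[1][0] = (4) / L[0][0] = 1.
Step 2: L[1][1] = √(4) = 2.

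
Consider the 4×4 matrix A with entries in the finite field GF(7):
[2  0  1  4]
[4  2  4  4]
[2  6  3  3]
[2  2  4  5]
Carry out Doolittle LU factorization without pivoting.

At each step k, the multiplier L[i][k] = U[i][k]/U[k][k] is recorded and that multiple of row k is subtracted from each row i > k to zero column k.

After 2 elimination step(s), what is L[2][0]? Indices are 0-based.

[col 0] pivot 2
  R1 -= 2*R0 → (0, 2, 2, 3)  (L[1][0] := 2)
  R2 -= 1*R0 → (0, 6, 2, 6)  (L[2][0] := 1)
  R3 -= 1*R0 → (0, 2, 3, 1)  (L[3][0] := 1)
[col 1] pivot 2
  R2 -= 3*R1 → (0, 0, 3, 4)  (L[2][1] := 3)
  R3 -= 1*R1 → (0, 0, 1, 5)  (L[3][1] := 1)

L[2][0] = 1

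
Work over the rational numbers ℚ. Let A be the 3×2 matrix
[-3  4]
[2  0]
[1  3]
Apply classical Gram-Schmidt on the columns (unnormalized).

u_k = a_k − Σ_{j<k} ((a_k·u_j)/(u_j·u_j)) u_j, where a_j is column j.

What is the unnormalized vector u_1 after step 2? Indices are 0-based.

u_1 = (29/14, 9/7, 51/14)

Step 1: u_0 = a_0 = (-3, 2, 1).
Step 2: u_1 = a_1 − (-9/14)·u_0 = (29/14, 9/7, 51/14).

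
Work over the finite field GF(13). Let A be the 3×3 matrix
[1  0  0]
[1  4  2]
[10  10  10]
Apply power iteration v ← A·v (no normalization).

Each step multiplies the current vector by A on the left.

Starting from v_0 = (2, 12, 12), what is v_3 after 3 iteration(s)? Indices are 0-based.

v_3 = (2, 10, 5)

v_0 = (2, 12, 12).
v_1 = A·v_0 = (2, 9, 0).
v_2 = A·v_1 = (2, 12, 6).
v_3 = A·v_2 = (2, 10, 5).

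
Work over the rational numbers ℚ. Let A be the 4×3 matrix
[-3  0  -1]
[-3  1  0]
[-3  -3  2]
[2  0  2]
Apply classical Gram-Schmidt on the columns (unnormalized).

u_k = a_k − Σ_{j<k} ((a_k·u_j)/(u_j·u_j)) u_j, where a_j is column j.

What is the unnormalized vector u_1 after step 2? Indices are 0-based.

Step 1: u_0 = a_0 = (-3, -3, -3, 2).
Step 2: u_1 = a_1 − (6/31)·u_0 = (18/31, 49/31, -75/31, -12/31).

u_1 = (18/31, 49/31, -75/31, -12/31)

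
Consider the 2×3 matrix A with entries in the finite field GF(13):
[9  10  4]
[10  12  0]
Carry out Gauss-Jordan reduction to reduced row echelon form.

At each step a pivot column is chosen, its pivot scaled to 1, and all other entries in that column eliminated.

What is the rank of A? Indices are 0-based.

pivot(0,0)=9: scale R0 → (1, 4, 12)
  clear (1,0): R1 −= (10)R0 → (0, 11, 10)
pivot(1,1)=11: scale R1 → (0, 1, 8)
  clear (0,1): R0 −= (4)R1 → (1, 0, 6)

rank = 2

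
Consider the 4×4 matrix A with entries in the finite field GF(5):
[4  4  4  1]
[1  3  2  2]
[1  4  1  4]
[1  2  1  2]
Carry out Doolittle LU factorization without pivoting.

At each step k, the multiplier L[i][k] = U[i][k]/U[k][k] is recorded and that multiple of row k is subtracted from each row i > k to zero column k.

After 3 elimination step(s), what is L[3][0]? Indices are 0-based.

k=0: U[0][0]=4
  eliminate (1,0): mult=4, new row 1: (0, 2, 1, 3); set L[1][0]=4
  eliminate (2,0): mult=4, new row 2: (0, 3, 0, 0); set L[2][0]=4
  eliminate (3,0): mult=4, new row 3: (0, 1, 0, 3); set L[3][0]=4
k=1: U[1][1]=2
  eliminate (2,1): mult=4, new row 2: (0, 0, 1, 3); set L[2][1]=4
  eliminate (3,1): mult=3, new row 3: (0, 0, 2, 4); set L[3][1]=3
k=2: U[2][2]=1
  eliminate (3,2): mult=2, new row 3: (0, 0, 0, 3); set L[3][2]=2

L[3][0] = 4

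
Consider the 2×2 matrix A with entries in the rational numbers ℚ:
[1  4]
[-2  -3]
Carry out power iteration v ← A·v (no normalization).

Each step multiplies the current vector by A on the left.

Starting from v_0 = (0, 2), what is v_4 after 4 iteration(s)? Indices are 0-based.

v_0 = (0, 2).
v_1 = A·v_0 = (8, -6).
v_2 = A·v_1 = (-16, 2).
v_3 = A·v_2 = (-8, 26).
v_4 = A·v_3 = (96, -62).

v_4 = (96, -62)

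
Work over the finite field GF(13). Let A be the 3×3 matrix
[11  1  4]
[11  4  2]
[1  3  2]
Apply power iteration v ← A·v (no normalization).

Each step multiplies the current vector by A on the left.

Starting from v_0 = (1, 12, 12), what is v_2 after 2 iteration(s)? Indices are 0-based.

v_2 = (3, 0, 0)

v_0 = (1, 12, 12).
v_1 = A·v_0 = (6, 5, 9).
v_2 = A·v_1 = (3, 0, 0).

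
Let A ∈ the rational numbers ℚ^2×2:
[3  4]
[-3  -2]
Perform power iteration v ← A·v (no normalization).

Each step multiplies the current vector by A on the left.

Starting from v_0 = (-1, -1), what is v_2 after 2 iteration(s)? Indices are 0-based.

v_0 = (-1, -1).
v_1 = A·v_0 = (-7, 5).
v_2 = A·v_1 = (-1, 11).

v_2 = (-1, 11)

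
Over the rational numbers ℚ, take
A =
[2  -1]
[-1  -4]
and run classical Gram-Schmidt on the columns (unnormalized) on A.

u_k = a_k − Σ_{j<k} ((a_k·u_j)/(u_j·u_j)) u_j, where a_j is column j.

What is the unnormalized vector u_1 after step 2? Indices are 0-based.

u_1 = (-9/5, -18/5)

Step 1: u_0 = a_0 = (2, -1).
Step 2: u_1 = a_1 − (2/5)·u_0 = (-9/5, -18/5).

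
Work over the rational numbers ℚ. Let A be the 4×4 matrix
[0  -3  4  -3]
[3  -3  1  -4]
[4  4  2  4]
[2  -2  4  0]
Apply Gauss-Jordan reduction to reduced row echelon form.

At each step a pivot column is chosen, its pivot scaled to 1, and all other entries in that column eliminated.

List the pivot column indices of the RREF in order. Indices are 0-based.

pivot columns: 0, 1, 2, 3

pivot(0,0): swap R0↔R1
pivot(0,0)=3: scale R0 → (1, -1, 1/3, -4/3)
  clear (2,0): R2 −= (4)R0 → (0, 8, 2/3, 28/3)
  clear (3,0): R3 −= (2)R0 → (0, 0, 10/3, 8/3)
pivot(1,1)=-3: scale R1 → (0, 1, -4/3, 1)
  clear (0,1): R0 −= (-1)R1 → (1, 0, -1, -1/3)
  clear (2,1): R2 −= (8)R1 → (0, 0, 34/3, 4/3)
pivot(2,2)=34/3: scale R2 → (0, 0, 1, 2/17)
  clear (0,2): R0 −= (-1)R2 → (1, 0, 0, -11/51)
  clear (1,2): R1 −= (-4/3)R2 → (0, 1, 0, 59/51)
  clear (3,2): R3 −= (10/3)R2 → (0, 0, 0, 116/51)
pivot(3,3)=116/51: scale R3 → (0, 0, 0, 1)
  clear (0,3): R0 −= (-11/51)R3 → (1, 0, 0, 0)
  clear (1,3): R1 −= (59/51)R3 → (0, 1, 0, 0)
  clear (2,3): R2 −= (2/17)R3 → (0, 0, 1, 0)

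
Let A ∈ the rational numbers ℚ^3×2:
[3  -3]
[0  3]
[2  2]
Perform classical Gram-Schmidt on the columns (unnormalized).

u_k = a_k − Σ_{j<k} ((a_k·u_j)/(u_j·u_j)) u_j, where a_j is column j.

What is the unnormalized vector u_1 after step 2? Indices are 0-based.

u_1 = (-24/13, 3, 36/13)

Step 1: u_0 = a_0 = (3, 0, 2).
Step 2: u_1 = a_1 − (-5/13)·u_0 = (-24/13, 3, 36/13).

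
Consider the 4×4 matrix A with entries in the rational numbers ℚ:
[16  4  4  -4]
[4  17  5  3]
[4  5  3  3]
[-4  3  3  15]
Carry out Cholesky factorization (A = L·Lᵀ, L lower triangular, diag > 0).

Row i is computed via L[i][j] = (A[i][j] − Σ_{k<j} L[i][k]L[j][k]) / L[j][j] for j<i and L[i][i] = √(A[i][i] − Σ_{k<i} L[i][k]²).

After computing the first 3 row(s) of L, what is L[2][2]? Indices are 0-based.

L[2][2] = 1

Step 1: L[0][0] = √(16) = 4.
  L[1][0] = (4) / L[0][0] = 1.
Step 2: L[1][1] = √(16) = 4.
  L[2][0] = (4) / L[0][0] = 1.
  L[2][1] = (4) / L[1][1] = 1.
Step 3: L[2][2] = √(1) = 1.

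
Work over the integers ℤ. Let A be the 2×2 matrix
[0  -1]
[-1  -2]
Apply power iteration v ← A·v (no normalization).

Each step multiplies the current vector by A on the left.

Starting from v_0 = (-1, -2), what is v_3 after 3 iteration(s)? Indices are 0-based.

v_0 = (-1, -2).
v_1 = A·v_0 = (2, 5).
v_2 = A·v_1 = (-5, -12).
v_3 = A·v_2 = (12, 29).

v_3 = (12, 29)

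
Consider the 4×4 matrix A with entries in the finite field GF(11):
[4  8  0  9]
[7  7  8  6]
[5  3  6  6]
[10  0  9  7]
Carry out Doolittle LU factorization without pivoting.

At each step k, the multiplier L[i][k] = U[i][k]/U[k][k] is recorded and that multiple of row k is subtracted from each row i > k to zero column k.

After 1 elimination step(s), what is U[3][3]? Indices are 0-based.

[col 0] pivot 4
  R1 -= 10*R0 → (0, 4, 8, 4)  (L[1][0] := 10)
  R2 -= 4*R0 → (0, 4, 6, 3)  (L[2][0] := 4)
  R3 -= 8*R0 → (0, 2, 9, 1)  (L[3][0] := 8)

U[3][3] = 1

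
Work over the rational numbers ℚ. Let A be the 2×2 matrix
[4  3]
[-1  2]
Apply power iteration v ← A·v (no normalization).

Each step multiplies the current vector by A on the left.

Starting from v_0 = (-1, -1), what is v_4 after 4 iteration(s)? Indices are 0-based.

v_4 = (-313, 191)

v_0 = (-1, -1).
v_1 = A·v_0 = (-7, -1).
v_2 = A·v_1 = (-31, 5).
v_3 = A·v_2 = (-109, 41).
v_4 = A·v_3 = (-313, 191).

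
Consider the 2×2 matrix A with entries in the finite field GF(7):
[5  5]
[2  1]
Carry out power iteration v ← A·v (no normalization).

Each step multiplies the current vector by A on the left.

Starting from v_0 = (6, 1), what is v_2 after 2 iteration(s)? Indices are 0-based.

v_0 = (6, 1).
v_1 = A·v_0 = (0, 6).
v_2 = A·v_1 = (2, 6).

v_2 = (2, 6)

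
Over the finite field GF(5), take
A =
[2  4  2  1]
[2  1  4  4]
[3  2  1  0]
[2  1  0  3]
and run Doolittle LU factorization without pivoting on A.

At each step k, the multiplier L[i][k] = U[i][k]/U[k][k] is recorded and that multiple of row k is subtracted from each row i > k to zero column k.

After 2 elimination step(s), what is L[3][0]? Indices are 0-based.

k=0: U[0][0]=2
  eliminate (1,0): mult=1, new row 1: (0, 2, 2, 3); set L[1][0]=1
  eliminate (2,0): mult=4, new row 2: (0, 1, 3, 1); set L[2][0]=4
  eliminate (3,0): mult=1, new row 3: (0, 2, 3, 2); set L[3][0]=1
k=1: U[1][1]=2
  eliminate (2,1): mult=3, new row 2: (0, 0, 2, 2); set L[2][1]=3
  eliminate (3,1): mult=1, new row 3: (0, 0, 1, 4); set L[3][1]=1

L[3][0] = 1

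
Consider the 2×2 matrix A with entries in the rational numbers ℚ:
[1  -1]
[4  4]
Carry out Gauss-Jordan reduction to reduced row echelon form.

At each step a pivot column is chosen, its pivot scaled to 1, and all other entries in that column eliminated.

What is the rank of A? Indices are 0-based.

rank = 2

[1] R0 /= 1  ⇒  (1, -1)
     R1 -= 4·R0  ⇒  (0, 8)
[2] R1 /= 8  ⇒  (0, 1)
     R0 -= -1·R1  ⇒  (1, 0)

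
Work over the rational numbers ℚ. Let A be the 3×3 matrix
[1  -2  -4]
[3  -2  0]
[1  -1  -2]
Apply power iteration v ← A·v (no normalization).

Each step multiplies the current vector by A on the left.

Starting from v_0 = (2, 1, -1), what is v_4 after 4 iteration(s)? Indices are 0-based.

v_0 = (2, 1, -1).
v_1 = A·v_0 = (4, 4, 3).
v_2 = A·v_1 = (-16, 4, -6).
v_3 = A·v_2 = (0, -56, -8).
v_4 = A·v_3 = (144, 112, 72).

v_4 = (144, 112, 72)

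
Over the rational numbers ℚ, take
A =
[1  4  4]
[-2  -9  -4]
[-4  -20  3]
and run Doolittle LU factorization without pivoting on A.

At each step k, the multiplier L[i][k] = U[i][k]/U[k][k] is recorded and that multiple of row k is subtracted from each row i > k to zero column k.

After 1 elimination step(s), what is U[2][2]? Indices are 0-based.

U[2][2] = 19

Step 1: pivot at (0,0) is 1.
  row1 ← row1 − (-2)·row0  ⇒  L[1][0]=-2, U row1=(0, -1, 4)
  row2 ← row2 − (-4)·row0  ⇒  L[2][0]=-4, U row2=(0, -4, 19)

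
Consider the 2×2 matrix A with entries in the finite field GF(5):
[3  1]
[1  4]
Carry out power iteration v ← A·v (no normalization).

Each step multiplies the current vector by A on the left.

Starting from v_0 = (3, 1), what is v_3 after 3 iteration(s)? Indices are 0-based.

v_3 = (4, 4)

v_0 = (3, 1).
v_1 = A·v_0 = (0, 2).
v_2 = A·v_1 = (2, 3).
v_3 = A·v_2 = (4, 4).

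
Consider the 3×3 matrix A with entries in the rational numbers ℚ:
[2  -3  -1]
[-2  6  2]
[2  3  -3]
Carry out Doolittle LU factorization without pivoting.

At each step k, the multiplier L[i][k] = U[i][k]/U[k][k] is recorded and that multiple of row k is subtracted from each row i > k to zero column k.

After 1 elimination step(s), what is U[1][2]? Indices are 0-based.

Step 1: pivot at (0,0) is 2.
  row1 ← row1 − (-1)·row0  ⇒  L[1][0]=-1, U row1=(0, 3, 1)
  row2 ← row2 − (1)·row0  ⇒  L[2][0]=1, U row2=(0, 6, -2)

U[1][2] = 1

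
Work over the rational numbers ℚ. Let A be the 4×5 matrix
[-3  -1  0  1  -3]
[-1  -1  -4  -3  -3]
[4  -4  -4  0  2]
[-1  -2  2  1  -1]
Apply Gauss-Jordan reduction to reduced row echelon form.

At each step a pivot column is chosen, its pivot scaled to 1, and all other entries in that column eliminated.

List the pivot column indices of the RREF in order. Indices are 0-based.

pivot(0,0)=-3: scale R0 → (1, 1/3, 0, -1/3, 1)
  clear (1,0): R1 −= (-1)R0 → (0, -2/3, -4, -10/3, -2)
  clear (2,0): R2 −= (4)R0 → (0, -16/3, -4, 4/3, -2)
  clear (3,0): R3 −= (-1)R0 → (0, -5/3, 2, 2/3, 0)
pivot(1,1)=-2/3: scale R1 → (0, 1, 6, 5, 3)
  clear (0,1): R0 −= (1/3)R1 → (1, 0, -2, -2, 0)
  clear (2,1): R2 −= (-16/3)R1 → (0, 0, 28, 28, 14)
  clear (3,1): R3 −= (-5/3)R1 → (0, 0, 12, 9, 5)
pivot(2,2)=28: scale R2 → (0, 0, 1, 1, 1/2)
  clear (0,2): R0 −= (-2)R2 → (1, 0, 0, 0, 1)
  clear (1,2): R1 −= (6)R2 → (0, 1, 0, -1, 0)
  clear (3,2): R3 −= (12)R2 → (0, 0, 0, -3, -1)
pivot(3,3)=-3: scale R3 → (0, 0, 0, 1, 1/3)
  clear (1,3): R1 −= (-1)R3 → (0, 1, 0, 0, 1/3)
  clear (2,3): R2 −= (1)R3 → (0, 0, 1, 0, 1/6)

pivot columns: 0, 1, 2, 3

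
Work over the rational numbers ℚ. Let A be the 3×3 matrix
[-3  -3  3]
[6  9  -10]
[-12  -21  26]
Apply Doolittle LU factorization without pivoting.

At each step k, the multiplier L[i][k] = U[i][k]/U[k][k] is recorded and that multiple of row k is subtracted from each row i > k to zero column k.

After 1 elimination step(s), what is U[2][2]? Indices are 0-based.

[col 0] pivot -3
  R1 -= -2*R0 → (0, 3, -4)  (L[1][0] := -2)
  R2 -= 4*R0 → (0, -9, 14)  (L[2][0] := 4)

U[2][2] = 14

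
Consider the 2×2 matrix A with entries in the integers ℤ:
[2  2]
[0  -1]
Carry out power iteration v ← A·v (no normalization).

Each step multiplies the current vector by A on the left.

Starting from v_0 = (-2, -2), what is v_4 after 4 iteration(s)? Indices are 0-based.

v_0 = (-2, -2).
v_1 = A·v_0 = (-8, 2).
v_2 = A·v_1 = (-12, -2).
v_3 = A·v_2 = (-28, 2).
v_4 = A·v_3 = (-52, -2).

v_4 = (-52, -2)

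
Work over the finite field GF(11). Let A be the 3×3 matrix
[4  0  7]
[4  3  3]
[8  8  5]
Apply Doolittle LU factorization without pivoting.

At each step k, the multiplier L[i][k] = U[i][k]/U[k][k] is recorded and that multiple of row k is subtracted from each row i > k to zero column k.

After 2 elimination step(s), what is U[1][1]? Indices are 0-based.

k=0: U[0][0]=4
  eliminate (1,0): mult=1, new row 1: (0, 3, 7); set L[1][0]=1
  eliminate (2,0): mult=2, new row 2: (0, 8, 2); set L[2][0]=2
k=1: U[1][1]=3
  eliminate (2,1): mult=10, new row 2: (0, 0, 9); set L[2][1]=10

U[1][1] = 3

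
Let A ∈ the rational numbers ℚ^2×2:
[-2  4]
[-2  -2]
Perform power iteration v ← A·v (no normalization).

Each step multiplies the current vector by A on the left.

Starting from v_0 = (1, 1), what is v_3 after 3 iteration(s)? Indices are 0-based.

v_3 = (56, 32)

v_0 = (1, 1).
v_1 = A·v_0 = (2, -4).
v_2 = A·v_1 = (-20, 4).
v_3 = A·v_2 = (56, 32).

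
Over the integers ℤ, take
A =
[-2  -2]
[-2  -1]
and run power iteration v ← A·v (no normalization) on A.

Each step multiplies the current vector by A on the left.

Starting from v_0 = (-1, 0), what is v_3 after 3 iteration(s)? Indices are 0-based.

v_3 = (28, 22)

v_0 = (-1, 0).
v_1 = A·v_0 = (2, 2).
v_2 = A·v_1 = (-8, -6).
v_3 = A·v_2 = (28, 22).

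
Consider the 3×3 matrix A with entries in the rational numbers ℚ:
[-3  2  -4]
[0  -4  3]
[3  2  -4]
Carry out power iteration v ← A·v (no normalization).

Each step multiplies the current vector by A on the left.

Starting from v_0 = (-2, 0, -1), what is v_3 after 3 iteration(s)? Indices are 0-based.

v_3 = (-32, 72, -200)

v_0 = (-2, 0, -1).
v_1 = A·v_0 = (10, -3, -2).
v_2 = A·v_1 = (-28, 6, 32).
v_3 = A·v_2 = (-32, 72, -200).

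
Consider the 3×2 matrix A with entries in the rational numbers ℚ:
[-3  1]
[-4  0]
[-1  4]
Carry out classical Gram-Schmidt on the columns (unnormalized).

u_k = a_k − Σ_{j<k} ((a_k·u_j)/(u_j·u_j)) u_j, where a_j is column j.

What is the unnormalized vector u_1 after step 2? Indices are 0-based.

Step 1: u_0 = a_0 = (-3, -4, -1).
Step 2: u_1 = a_1 − (-7/26)·u_0 = (5/26, -14/13, 97/26).

u_1 = (5/26, -14/13, 97/26)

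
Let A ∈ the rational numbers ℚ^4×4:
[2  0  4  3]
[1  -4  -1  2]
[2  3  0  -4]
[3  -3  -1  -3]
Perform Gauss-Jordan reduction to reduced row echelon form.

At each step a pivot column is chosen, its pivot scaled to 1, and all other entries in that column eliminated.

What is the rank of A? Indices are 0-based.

rank = 4

pivot(0,0)=2: scale R0 → (1, 0, 2, 3/2)
  clear (1,0): R1 −= (1)R0 → (0, -4, -3, 1/2)
  clear (2,0): R2 −= (2)R0 → (0, 3, -4, -7)
  clear (3,0): R3 −= (3)R0 → (0, -3, -7, -15/2)
pivot(1,1)=-4: scale R1 → (0, 1, 3/4, -1/8)
  clear (2,1): R2 −= (3)R1 → (0, 0, -25/4, -53/8)
  clear (3,1): R3 −= (-3)R1 → (0, 0, -19/4, -63/8)
pivot(2,2)=-25/4: scale R2 → (0, 0, 1, 53/50)
  clear (0,2): R0 −= (2)R2 → (1, 0, 0, -31/50)
  clear (1,2): R1 −= (3/4)R2 → (0, 1, 0, -23/25)
  clear (3,2): R3 −= (-19/4)R2 → (0, 0, 0, -71/25)
pivot(3,3)=-71/25: scale R3 → (0, 0, 0, 1)
  clear (0,3): R0 −= (-31/50)R3 → (1, 0, 0, 0)
  clear (1,3): R1 −= (-23/25)R3 → (0, 1, 0, 0)
  clear (2,3): R2 −= (53/50)R3 → (0, 0, 1, 0)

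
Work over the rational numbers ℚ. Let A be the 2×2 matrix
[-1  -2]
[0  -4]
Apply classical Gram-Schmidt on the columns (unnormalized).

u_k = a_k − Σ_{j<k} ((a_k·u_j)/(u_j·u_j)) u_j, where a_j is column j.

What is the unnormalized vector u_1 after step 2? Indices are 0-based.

u_1 = (0, -4)

Step 1: u_0 = a_0 = (-1, 0).
Step 2: u_1 = a_1 − (2)·u_0 = (0, -4).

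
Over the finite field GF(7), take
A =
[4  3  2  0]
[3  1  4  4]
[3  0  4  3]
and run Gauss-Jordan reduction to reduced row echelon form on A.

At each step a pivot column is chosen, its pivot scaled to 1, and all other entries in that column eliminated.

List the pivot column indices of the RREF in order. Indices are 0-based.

step 1: normalize row 0 (÷4) = (1, 6, 4, 0)
  row 1: subtract 3×row0 = (0, 4, 6, 4)
  row 2: subtract 3×row0 = (0, 3, 6, 3)
step 2: normalize row 1 (÷4) = (0, 1, 5, 1)
  row 0: subtract 6×row1 = (1, 0, 2, 1)
  row 2: subtract 3×row1 = (0, 0, 5, 0)
step 3: normalize row 2 (÷5) = (0, 0, 1, 0)
  row 0: subtract 2×row2 = (1, 0, 0, 1)
  row 1: subtract 5×row2 = (0, 1, 0, 1)

pivot columns: 0, 1, 2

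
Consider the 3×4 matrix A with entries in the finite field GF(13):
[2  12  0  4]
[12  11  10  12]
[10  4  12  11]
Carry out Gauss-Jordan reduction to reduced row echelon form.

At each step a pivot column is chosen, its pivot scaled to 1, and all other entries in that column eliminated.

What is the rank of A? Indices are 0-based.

step 1: normalize row 0 (÷2) = (1, 6, 0, 2)
  row 1: subtract 12×row0 = (0, 4, 10, 1)
  row 2: subtract 10×row0 = (0, 9, 12, 4)
step 2: normalize row 1 (÷4) = (0, 1, 9, 10)
  row 0: subtract 6×row1 = (1, 0, 11, 7)
  row 2: subtract 9×row1 = (0, 0, 9, 5)
step 3: normalize row 2 (÷9) = (0, 0, 1, 2)
  row 0: subtract 11×row2 = (1, 0, 0, 11)
  row 1: subtract 9×row2 = (0, 1, 0, 5)

rank = 3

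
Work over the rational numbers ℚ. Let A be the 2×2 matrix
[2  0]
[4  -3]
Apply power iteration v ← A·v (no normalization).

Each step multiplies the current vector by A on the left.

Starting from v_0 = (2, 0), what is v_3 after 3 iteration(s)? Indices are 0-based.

v_3 = (16, 56)

v_0 = (2, 0).
v_1 = A·v_0 = (4, 8).
v_2 = A·v_1 = (8, -8).
v_3 = A·v_2 = (16, 56).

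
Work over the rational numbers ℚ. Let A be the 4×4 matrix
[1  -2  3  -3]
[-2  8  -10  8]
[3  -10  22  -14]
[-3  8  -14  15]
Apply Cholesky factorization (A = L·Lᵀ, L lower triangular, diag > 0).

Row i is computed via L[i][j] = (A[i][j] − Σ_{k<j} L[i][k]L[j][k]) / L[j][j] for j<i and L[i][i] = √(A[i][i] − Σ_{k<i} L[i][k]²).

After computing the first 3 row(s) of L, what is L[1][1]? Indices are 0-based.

L[1][1] = 2

Step 1: L[0][0] = √(1) = 1.
  L[1][0] = (-2) / L[0][0] = -2.
Step 2: L[1][1] = √(4) = 2.
  L[2][0] = (3) / L[0][0] = 3.
  L[2][1] = (-4) / L[1][1] = -2.
Step 3: L[2][2] = √(9) = 3.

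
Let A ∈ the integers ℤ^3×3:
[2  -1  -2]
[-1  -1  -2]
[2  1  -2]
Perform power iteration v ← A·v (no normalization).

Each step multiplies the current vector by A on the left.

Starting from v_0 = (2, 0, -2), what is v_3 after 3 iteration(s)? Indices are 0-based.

v_0 = (2, 0, -2).
v_1 = A·v_0 = (8, 2, 8).
v_2 = A·v_1 = (-2, -26, 2).
v_3 = A·v_2 = (18, 24, -34).

v_3 = (18, 24, -34)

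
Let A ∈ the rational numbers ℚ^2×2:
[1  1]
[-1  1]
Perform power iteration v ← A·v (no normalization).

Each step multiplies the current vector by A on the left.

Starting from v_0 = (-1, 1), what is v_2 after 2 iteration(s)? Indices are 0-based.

v_0 = (-1, 1).
v_1 = A·v_0 = (0, 2).
v_2 = A·v_1 = (2, 2).

v_2 = (2, 2)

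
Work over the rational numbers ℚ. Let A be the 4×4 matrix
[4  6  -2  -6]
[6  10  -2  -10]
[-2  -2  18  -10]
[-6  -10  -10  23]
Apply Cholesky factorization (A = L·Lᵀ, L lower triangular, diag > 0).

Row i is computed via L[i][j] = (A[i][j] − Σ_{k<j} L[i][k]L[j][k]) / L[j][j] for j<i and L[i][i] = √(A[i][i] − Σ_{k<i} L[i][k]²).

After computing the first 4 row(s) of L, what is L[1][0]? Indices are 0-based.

L[1][0] = 3

Step 1: L[0][0] = √(4) = 2.
  L[1][0] = (6) / L[0][0] = 3.
Step 2: L[1][1] = √(1) = 1.
  L[2][0] = (-2) / L[0][0] = -1.
  L[2][1] = (1) / L[1][1] = 1.
Step 3: L[2][2] = √(16) = 4.
  L[3][0] = (-6) / L[0][0] = -3.
  L[3][1] = (-1) / L[1][1] = -1.
  L[3][2] = (-12) / L[2][2] = -3.
Step 4: L[3][3] = √(4) = 2.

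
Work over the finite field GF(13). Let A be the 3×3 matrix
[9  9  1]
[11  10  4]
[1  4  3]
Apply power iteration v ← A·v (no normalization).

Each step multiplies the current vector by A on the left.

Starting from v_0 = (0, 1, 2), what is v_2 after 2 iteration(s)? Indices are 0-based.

v_0 = (0, 1, 2).
v_1 = A·v_0 = (11, 5, 10).
v_2 = A·v_1 = (11, 3, 9).

v_2 = (11, 3, 9)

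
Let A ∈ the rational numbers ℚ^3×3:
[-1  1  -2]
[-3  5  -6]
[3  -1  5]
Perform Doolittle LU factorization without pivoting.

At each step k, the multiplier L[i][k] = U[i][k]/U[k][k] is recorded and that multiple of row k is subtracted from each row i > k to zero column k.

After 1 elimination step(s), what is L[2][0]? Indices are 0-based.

[col 0] pivot -1
  R1 -= 3*R0 → (0, 2, 0)  (L[1][0] := 3)
  R2 -= -3*R0 → (0, 2, -1)  (L[2][0] := -3)

L[2][0] = -3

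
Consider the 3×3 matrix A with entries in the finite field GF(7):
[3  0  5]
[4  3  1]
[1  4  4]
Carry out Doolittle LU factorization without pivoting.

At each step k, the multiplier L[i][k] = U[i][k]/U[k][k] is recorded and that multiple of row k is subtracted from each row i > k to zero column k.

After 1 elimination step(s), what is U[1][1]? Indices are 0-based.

U[1][1] = 3

[col 0] pivot 3
  R1 -= 6*R0 → (0, 3, 6)  (L[1][0] := 6)
  R2 -= 5*R0 → (0, 4, 0)  (L[2][0] := 5)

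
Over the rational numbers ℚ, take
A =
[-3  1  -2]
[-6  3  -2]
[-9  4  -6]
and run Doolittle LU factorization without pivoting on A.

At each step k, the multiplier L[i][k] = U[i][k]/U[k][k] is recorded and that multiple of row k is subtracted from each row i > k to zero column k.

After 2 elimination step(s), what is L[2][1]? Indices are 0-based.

L[2][1] = 1

Step 1: pivot at (0,0) is -3.
  row1 ← row1 − (2)·row0  ⇒  L[1][0]=2, U row1=(0, 1, 2)
  row2 ← row2 − (3)·row0  ⇒  L[2][0]=3, U row2=(0, 1, 0)
Step 2: pivot at (1,1) is 1.
  row2 ← row2 − (1)·row1  ⇒  L[2][1]=1, U row2=(0, 0, -2)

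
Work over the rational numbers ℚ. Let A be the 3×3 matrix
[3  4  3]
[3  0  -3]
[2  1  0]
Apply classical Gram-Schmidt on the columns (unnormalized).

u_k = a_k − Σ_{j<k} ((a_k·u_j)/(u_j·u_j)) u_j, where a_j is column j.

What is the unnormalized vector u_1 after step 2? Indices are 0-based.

Step 1: u_0 = a_0 = (3, 3, 2).
Step 2: u_1 = a_1 − (7/11)·u_0 = (23/11, -21/11, -3/11).

u_1 = (23/11, -21/11, -3/11)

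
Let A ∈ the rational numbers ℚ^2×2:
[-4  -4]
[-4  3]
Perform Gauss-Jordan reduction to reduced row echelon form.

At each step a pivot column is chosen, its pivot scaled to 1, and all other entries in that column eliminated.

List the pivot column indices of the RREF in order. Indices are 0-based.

step 1: normalize row 0 (÷-4) = (1, 1)
  row 1: subtract -4×row0 = (0, 7)
step 2: normalize row 1 (÷7) = (0, 1)
  row 0: subtract 1×row1 = (1, 0)

pivot columns: 0, 1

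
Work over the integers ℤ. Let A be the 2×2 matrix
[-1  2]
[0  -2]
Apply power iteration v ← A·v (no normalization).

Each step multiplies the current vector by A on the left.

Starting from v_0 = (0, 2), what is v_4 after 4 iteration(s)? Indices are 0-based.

v_4 = (-60, 32)

v_0 = (0, 2).
v_1 = A·v_0 = (4, -4).
v_2 = A·v_1 = (-12, 8).
v_3 = A·v_2 = (28, -16).
v_4 = A·v_3 = (-60, 32).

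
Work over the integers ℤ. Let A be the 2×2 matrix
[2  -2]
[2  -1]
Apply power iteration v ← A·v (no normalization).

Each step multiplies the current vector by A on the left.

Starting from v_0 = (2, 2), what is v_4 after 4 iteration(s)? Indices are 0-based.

v_0 = (2, 2).
v_1 = A·v_0 = (0, 2).
v_2 = A·v_1 = (-4, -2).
v_3 = A·v_2 = (-4, -6).
v_4 = A·v_3 = (4, -2).

v_4 = (4, -2)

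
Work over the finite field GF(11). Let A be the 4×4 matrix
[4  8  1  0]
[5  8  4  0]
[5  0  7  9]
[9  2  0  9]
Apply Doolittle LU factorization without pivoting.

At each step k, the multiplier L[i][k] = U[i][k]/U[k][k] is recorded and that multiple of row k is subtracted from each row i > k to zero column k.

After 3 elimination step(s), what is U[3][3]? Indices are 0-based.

k=0: U[0][0]=4
  eliminate (1,0): mult=4, new row 1: (0, 9, 0, 0); set L[1][0]=4
  eliminate (2,0): mult=4, new row 2: (0, 1, 3, 9); set L[2][0]=4
  eliminate (3,0): mult=5, new row 3: (0, 6, 6, 9); set L[3][0]=5
k=1: U[1][1]=9
  eliminate (2,1): mult=5, new row 2: (0, 0, 3, 9); set L[2][1]=5
  eliminate (3,1): mult=8, new row 3: (0, 0, 6, 9); set L[3][1]=8
k=2: U[2][2]=3
  eliminate (3,2): mult=2, new row 3: (0, 0, 0, 2); set L[3][2]=2

U[3][3] = 2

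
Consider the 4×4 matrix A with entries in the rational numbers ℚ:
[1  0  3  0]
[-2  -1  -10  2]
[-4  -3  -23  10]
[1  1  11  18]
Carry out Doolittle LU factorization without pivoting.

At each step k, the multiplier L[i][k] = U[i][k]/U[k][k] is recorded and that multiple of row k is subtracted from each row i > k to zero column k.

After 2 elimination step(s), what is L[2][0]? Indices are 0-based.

L[2][0] = -4

[col 0] pivot 1
  R1 -= -2*R0 → (0, -1, -4, 2)  (L[1][0] := -2)
  R2 -= -4*R0 → (0, -3, -11, 10)  (L[2][0] := -4)
  R3 -= 1*R0 → (0, 1, 8, 18)  (L[3][0] := 1)
[col 1] pivot -1
  R2 -= 3*R1 → (0, 0, 1, 4)  (L[2][1] := 3)
  R3 -= -1*R1 → (0, 0, 4, 20)  (L[3][1] := -1)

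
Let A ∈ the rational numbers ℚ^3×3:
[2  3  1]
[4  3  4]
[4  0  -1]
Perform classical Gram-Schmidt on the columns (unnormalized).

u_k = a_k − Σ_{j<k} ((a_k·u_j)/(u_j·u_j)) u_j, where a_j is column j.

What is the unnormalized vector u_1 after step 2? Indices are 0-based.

Step 1: u_0 = a_0 = (2, 4, 4).
Step 2: u_1 = a_1 − (1/2)·u_0 = (2, 1, -2).

u_1 = (2, 1, -2)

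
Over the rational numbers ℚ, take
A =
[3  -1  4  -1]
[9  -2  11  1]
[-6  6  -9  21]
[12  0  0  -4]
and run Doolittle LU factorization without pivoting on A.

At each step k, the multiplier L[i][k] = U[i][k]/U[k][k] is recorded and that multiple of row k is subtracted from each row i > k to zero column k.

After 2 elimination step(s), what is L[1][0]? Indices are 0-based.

L[1][0] = 3

[col 0] pivot 3
  R1 -= 3*R0 → (0, 1, -1, 4)  (L[1][0] := 3)
  R2 -= -2*R0 → (0, 4, -1, 19)  (L[2][0] := -2)
  R3 -= 4*R0 → (0, 4, -16, 0)  (L[3][0] := 4)
[col 1] pivot 1
  R2 -= 4*R1 → (0, 0, 3, 3)  (L[2][1] := 4)
  R3 -= 4*R1 → (0, 0, -12, -16)  (L[3][1] := 4)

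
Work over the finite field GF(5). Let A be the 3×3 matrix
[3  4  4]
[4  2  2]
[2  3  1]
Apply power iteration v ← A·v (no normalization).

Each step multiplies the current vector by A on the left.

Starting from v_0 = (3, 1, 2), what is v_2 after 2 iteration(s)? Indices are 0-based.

v_2 = (4, 2, 2)

v_0 = (3, 1, 2).
v_1 = A·v_0 = (1, 3, 1).
v_2 = A·v_1 = (4, 2, 2).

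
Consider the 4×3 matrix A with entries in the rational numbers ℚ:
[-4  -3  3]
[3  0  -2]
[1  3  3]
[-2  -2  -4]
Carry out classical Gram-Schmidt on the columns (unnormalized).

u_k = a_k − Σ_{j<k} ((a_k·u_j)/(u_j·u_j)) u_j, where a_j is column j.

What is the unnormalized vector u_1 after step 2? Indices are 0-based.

Step 1: u_0 = a_0 = (-4, 3, 1, -2).
Step 2: u_1 = a_1 − (19/30)·u_0 = (-7/15, -19/10, 71/30, -11/15).

u_1 = (-7/15, -19/10, 71/30, -11/15)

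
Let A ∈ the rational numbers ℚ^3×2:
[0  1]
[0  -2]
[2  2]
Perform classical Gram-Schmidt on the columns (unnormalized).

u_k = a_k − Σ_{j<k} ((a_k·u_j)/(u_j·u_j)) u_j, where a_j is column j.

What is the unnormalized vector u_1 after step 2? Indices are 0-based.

Step 1: u_0 = a_0 = (0, 0, 2).
Step 2: u_1 = a_1 − (1)·u_0 = (1, -2, 0).

u_1 = (1, -2, 0)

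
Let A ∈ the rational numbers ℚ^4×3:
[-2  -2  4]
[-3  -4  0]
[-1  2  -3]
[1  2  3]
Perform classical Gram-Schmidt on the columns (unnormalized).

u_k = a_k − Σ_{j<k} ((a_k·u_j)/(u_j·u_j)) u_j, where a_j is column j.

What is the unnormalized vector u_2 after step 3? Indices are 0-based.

Step 1: u_0 = a_0 = (-2, -3, -1, 1).
Step 2: u_1 = a_1 − (16/15)·u_0 = (2/15, -4/5, 46/15, 14/15).
Step 3: u_2 = a_2 − (-2/15)·u_0 − (-22/41)·u_1 = (156/41, -34/41, -61/41, 149/41).

u_2 = (156/41, -34/41, -61/41, 149/41)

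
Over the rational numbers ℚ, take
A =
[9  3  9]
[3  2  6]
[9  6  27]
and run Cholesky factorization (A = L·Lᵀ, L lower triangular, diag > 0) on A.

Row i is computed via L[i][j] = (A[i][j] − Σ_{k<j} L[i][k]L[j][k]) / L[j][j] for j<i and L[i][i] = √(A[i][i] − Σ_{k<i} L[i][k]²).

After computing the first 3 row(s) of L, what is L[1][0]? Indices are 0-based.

L[1][0] = 1

Step 1: L[0][0] = √(9) = 3.
  L[1][0] = (3) / L[0][0] = 1.
Step 2: L[1][1] = √(1) = 1.
  L[2][0] = (9) / L[0][0] = 3.
  L[2][1] = (3) / L[1][1] = 3.
Step 3: L[2][2] = √(9) = 3.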